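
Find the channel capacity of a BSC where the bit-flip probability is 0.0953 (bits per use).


H(p) = -p*log2(p) - (1-p)*log2(1-p) = -0.0953*log2(0.0953) - 0.9047*log2(0.9047) = 0.323199 + 0.130719 = 0.4539. C = 1 - H(p) = 1 - 0.4539 = 0.5461

0.5461 bits


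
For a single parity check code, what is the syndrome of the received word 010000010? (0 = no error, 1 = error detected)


Syndrome = XOR of all bits = 0 XOR 1 XOR 0 XOR 0 XOR 0 XOR 0 XOR 0 XOR 1 XOR 0 = 0

0


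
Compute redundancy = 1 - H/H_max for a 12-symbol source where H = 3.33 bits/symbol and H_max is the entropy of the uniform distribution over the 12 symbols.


H_max = log2(K) = log2(12) = 3.585 bits/symbol. Redundancy = 1 - H/H_max = 1 - 3.33/3.585 = 1 - 0.9289 = 0.0711

0.0711


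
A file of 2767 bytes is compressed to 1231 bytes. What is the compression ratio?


Ratio = original / compressed = 2767 / 1231 = 2.2478

2.2478


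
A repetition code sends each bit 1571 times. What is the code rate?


Rate = k/n = 1/1571

1/1571


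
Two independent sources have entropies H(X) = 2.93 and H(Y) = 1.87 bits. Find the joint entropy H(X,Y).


For independent variables, H(X,Y) = H(X) + H(Y) = 2.93 + 1.87 = 4.8

4.8 bits


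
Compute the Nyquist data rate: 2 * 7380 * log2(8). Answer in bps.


Rate = 2 * B * log2(M) = 2 * 7380 * 3.0 = 44280.0

44280.0 bps


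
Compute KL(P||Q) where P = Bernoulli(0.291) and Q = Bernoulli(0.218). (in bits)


KL = p*log2(p/q) + (1-p)*log2((1-p)/(1-q)) = 0.291*log2(0.291/0.218) + 0.709*log2(0.709/0.782) = 0.021

0.021 bits


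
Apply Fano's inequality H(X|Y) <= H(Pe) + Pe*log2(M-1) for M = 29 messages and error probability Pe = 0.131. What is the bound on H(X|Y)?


H(Pe) = -Pe*log2(Pe) - (1-Pe)*log2(1-Pe) = -0.131*log2(0.131) - 0.869*log2(0.869) = 0.384139 + 0.176035 = 0.5602. Pe*log2(M-1) = 0.131*log2(28) = 0.629763. Bound = H(Pe) + Pe*log2(M-1) = 0.384139 + 0.176035 + 0.629763 = 1.1899

1.1899 bits


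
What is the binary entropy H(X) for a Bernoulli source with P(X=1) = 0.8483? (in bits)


H = -p*log2(p) - (1-p)*log2(1-p). -0.8483*log2(0.8483) = 0.201347; -0.1517*log2(0.1517) = 0.412731. H = 0.201347 + 0.412731 = 0.6141

0.6141 bits


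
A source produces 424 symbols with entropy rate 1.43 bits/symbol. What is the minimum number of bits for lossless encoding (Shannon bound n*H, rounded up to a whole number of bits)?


Minimum bits >= n * H = 424 * 1.43 = 606.32, rounded up to a whole number of bits = 607

607 bits


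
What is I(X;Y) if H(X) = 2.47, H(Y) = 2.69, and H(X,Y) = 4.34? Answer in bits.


I(X;Y) = H(X) + H(Y) - H(X,Y) = 2.47 + 2.69 - 4.34 = 0.82

0.82 bits


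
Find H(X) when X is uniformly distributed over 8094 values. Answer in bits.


H = log2(n) = log2(8094) = 12.9826

12.9826 bits


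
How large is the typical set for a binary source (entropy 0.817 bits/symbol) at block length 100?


log2|A_typical| = nH = 100 * 0.817 = 81.7, so |A_typical| ~ 2^81.7 = 3.928e+24

3.928e+24


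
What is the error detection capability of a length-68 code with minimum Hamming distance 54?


Detection capability = d_min - 1 = 54 - 1 = 53

53 errors


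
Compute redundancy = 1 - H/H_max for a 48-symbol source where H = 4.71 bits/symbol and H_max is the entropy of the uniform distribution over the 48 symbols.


H_max = log2(K) = log2(48) = 5.585 bits/symbol. Redundancy = 1 - H/H_max = 1 - 4.71/5.585 = 1 - 0.8433 = 0.1567

0.1567


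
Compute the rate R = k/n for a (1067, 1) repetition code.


Rate = k/n = 1/1067

1/1067


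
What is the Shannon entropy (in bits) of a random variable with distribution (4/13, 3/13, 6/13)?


H = -sum(p_i * log2(p_i)). Terms: -(4/13)*log2(4/13) = 0.523212; -(3/13)*log2(3/13) = 0.488187; -(6/13)*log2(6/13) = 0.514836. H = 0.523212 + 0.488187 + 0.514836 = 1.5262

1.5262 bits


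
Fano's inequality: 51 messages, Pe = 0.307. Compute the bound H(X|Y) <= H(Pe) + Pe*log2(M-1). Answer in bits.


H(Pe) = -Pe*log2(Pe) - (1-Pe)*log2(1-Pe) = -0.307*log2(0.307) - 0.693*log2(0.693) = 0.523033 + 0.366647 = 0.8897. Pe*log2(M-1) = 0.307*log2(50) = 1.732664. Bound = H(Pe) + Pe*log2(M-1) = 0.523033 + 0.366647 + 1.732664 = 2.6223

2.6223 bits


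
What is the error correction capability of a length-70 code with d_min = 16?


Correction capability = floor((d-1)/2) = floor((16-1)/2) = 7

7 errors


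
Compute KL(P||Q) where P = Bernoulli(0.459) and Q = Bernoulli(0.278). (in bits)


KL = p*log2(p/q) + (1-p)*log2((1-p)/(1-q)) = 0.459*log2(0.459/0.278) + 0.541*log2(0.541/0.722) = 0.1068

0.1068 bits


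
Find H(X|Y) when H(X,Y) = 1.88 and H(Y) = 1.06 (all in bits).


H(X|Y) = H(X,Y) - H(Y) = 1.88 - 1.06 = 0.82

0.82 bits


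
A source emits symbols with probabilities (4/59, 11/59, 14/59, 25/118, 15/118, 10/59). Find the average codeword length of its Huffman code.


Huffman construction (repeatedly merge the two least-probable nodes; each merge adds 1 bit to every symbol beneath it): 4/59 + 15/118 = 23/118; 10/59 + 11/59 = 21/59; 23/118 + 25/118 = 24/59; 14/59 + 21/59 = 35/59; 24/59 + 35/59 = 1. Resulting codeword lengths (in the order the probabilities were given): (3, 3, 2, 2, 3, 3). L_avg = sum(p_i * l_i) = 4/59*3 + 11/59*3 + 14/59*2 + 25/118*2 + 15/118*3 + 10/59*3 = 301/118 = 2.5508

2.5508 bits


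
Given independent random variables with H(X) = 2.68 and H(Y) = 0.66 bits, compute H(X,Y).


For independent variables, H(X,Y) = H(X) + H(Y) = 2.68 + 0.66 = 3.34

3.34 bits


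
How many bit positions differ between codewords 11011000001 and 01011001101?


Count differing positions: ^ . . . . . . ^ ^ . . = 3 differences

3


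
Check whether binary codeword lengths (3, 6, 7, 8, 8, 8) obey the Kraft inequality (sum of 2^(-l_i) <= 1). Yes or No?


Kraft sum = sum(2^(-l_i)) = 0.1602, need <= 1. Result: satisfied (a binary prefix-free code with these lengths exists)

Yes


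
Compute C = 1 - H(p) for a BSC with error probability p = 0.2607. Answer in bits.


H(p) = -p*log2(p) - (1-p)*log2(1-p) = -0.2607*log2(0.2607) - 0.7393*log2(0.7393) = 0.505637 + 0.322163 = 0.8278. C = 1 - H(p) = 1 - 0.8278 = 0.1722

0.1722 bits


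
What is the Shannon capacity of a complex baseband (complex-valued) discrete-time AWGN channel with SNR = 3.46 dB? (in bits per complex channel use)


SNR_linear = 10^(3.46/10) = 2.2182; C = log2(1 + SNR_linear) = log2(1 + 2.2182) = 1.6863

1.6863 bits/channel use


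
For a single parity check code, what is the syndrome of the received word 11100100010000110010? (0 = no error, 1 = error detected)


Syndrome = XOR of all bits = 1 XOR 1 XOR 1 XOR 0 XOR 0 XOR 1 XOR 0 XOR 0 XOR 0 XOR 1 XOR 0 XOR 0 XOR 0 XOR 0 XOR 1 XOR 1 XOR 0 XOR 0 XOR 1 XOR 0 = 0

0


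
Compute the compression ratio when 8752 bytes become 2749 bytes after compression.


Ratio = original / compressed = 8752 / 2749 = 3.1837

3.1837


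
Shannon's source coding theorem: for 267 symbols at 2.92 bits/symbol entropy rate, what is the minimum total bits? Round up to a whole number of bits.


Minimum bits >= n * H = 267 * 2.92 = 779.64, rounded up to a whole number of bits = 780

780 bits


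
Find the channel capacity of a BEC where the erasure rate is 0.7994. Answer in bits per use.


C = 1 - epsilon = 1 - 0.7994 = 0.2006

0.2006 bits


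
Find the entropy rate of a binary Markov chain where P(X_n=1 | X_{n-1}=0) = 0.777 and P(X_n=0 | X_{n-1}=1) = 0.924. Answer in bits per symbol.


Stationary distribution: pi_0 = p10/(p01+p10) = 0.5432, pi_1 = 0.4568. Entropy rate H' = pi_0*H(p01) + pi_1*H(p10) = 0.5432*0.7656 + 0.4568*0.3879 = 0.5931

0.5931 bits/symbol


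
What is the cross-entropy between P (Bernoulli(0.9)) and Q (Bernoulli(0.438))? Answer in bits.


H(P,Q) = -p*log2(q) - (1-p)*log2(1-q). -0.9*log2(0.438) = 1.071898; -0.1*log2(0.562) = 0.083136. H(P,Q) = 1.071898 + 0.083136 = 1.155

1.155 bits


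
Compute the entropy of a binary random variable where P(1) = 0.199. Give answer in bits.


H = -p*log2(p) - (1-p)*log2(1-p). -0.199*log2(0.199) = 0.463503; -0.801*log2(0.801) = 0.256421. H = 0.463503 + 0.256421 = 0.7199

0.7199 bits


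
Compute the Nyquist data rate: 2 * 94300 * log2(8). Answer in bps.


Rate = 2 * B * log2(M) = 2 * 94300 * 3.0 = 565800.0

565800.0 bps


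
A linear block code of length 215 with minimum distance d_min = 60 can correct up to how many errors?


Correction capability = floor((d-1)/2) = floor((60-1)/2) = 29

29 errors


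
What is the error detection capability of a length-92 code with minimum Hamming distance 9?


Detection capability = d_min - 1 = 9 - 1 = 8

8 errors


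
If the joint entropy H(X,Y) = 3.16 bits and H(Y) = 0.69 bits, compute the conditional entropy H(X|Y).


H(X|Y) = H(X,Y) - H(Y) = 3.16 - 0.69 = 2.47

2.47 bits


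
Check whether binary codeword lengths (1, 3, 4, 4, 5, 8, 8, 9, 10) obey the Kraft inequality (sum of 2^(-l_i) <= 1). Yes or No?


Kraft sum = sum(2^(-l_i)) = 0.792, need <= 1. Result: satisfied (a binary prefix-free code with these lengths exists)

Yes


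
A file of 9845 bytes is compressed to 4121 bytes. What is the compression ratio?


Ratio = original / compressed = 9845 / 4121 = 2.389

2.389


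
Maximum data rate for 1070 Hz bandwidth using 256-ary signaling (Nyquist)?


Rate = 2 * B * log2(M) = 2 * 1070 * 8.0 = 17120.0

17120.0 bps


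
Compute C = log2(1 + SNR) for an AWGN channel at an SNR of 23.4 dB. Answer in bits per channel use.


SNR_linear = 10^(23.4/10) = 218.7762; C = log2(1 + SNR_linear) = log2(1 + 218.7762) = 7.7799

7.7799 bits/channel use


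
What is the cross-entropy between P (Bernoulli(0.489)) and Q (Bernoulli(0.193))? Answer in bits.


H(P,Q) = -p*log2(q) - (1-p)*log2(1-q). -0.489*log2(0.193) = 1.160557; -0.511*log2(0.807) = 0.158083. H(P,Q) = 1.160557 + 0.158083 = 1.3186

1.3186 bits


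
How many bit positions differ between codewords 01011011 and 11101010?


Count differing positions: ^ . ^ ^ . . . ^ = 4 differences

4


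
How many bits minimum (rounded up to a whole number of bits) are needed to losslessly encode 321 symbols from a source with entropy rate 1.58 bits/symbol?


Minimum bits >= n * H = 321 * 1.58 = 507.18, rounded up to a whole number of bits = 508

508 bits


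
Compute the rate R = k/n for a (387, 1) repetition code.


Rate = k/n = 1/387

1/387


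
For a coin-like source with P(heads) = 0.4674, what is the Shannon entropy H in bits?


H = -p*log2(p) - (1-p)*log2(1-p). -0.4674*log2(0.4674) = 0.512864; -0.5326*log2(0.5326) = 0.484067. H = 0.512864 + 0.484067 = 0.9969

0.9969 bits


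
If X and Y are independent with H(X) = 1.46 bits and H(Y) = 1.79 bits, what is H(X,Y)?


For independent variables, H(X,Y) = H(X) + H(Y) = 1.46 + 1.79 = 3.25

3.25 bits


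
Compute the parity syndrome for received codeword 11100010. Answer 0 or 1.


Syndrome = XOR of all bits = 1 XOR 1 XOR 1 XOR 0 XOR 0 XOR 0 XOR 1 XOR 0 = 0

0


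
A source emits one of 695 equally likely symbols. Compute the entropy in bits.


H = log2(n) = log2(695) = 9.4409

9.4409 bits


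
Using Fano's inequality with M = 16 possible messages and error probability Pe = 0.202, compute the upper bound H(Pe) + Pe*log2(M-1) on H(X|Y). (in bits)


H(Pe) = -Pe*log2(Pe) - (1-Pe)*log2(1-Pe) = -0.202*log2(0.202) - 0.798*log2(0.798) = 0.466130 + 0.259780 = 0.7259. Pe*log2(M-1) = 0.202*log2(15) = 0.789192. Bound = H(Pe) + Pe*log2(M-1) = 0.466130 + 0.259780 + 0.789192 = 1.5151

1.5151 bits


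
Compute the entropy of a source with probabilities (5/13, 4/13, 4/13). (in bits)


H = -sum(p_i * log2(p_i)). Terms: -(5/13)*log2(5/13) = 0.530197; -(4/13)*log2(4/13) = 0.523212; -(4/13)*log2(4/13) = 0.523212. H = 0.530197 + 0.523212 + 0.523212 = 1.5766

1.5766 bits


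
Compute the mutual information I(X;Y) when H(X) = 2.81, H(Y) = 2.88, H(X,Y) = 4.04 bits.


I(X;Y) = H(X) + H(Y) - H(X,Y) = 2.81 + 2.88 - 4.04 = 1.65

1.65 bits


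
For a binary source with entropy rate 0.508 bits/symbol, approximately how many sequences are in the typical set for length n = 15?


log2|A_typical| = nH = 15 * 0.508 = 7.62, so |A_typical| ~ 2^7.62 = 1.967e+02

1.967e+02


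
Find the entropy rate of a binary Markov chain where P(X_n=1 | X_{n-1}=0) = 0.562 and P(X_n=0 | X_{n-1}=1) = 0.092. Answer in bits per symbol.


Stationary distribution: pi_0 = p10/(p01+p10) = 0.1407, pi_1 = 0.8593. Entropy rate H' = pi_0*H(p01) + pi_1*H(p10) = 0.1407*0.9889 + 0.8593*0.4431 = 0.5199

0.5199 bits/symbol


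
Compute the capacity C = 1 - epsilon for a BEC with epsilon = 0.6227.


C = 1 - epsilon = 1 - 0.6227 = 0.3773

0.3773 bits


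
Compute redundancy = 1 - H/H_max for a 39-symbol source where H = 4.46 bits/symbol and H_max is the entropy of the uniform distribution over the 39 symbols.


H_max = log2(K) = log2(39) = 5.2854 bits/symbol. Redundancy = 1 - H/H_max = 1 - 4.46/5.2854 = 1 - 0.8438 = 0.1562

0.1562


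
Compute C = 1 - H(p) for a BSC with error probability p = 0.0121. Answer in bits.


H(p) = -p*log2(p) - (1-p)*log2(1-p) = -0.0121*log2(0.0121) - 0.9879*log2(0.9879) = 0.077063 + 0.017351 = 0.0944. C = 1 - H(p) = 1 - 0.0944 = 0.9056

0.9056 bits


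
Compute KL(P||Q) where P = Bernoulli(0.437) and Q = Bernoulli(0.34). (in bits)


KL = p*log2(p/q) + (1-p)*log2((1-p)/(1-q)) = 0.437*log2(0.437/0.34) + 0.563*log2(0.563/0.66) = 0.0291

0.0291 bits


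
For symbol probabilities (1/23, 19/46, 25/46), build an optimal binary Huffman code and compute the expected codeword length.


Huffman construction (repeatedly merge the two least-probable nodes; each merge adds 1 bit to every symbol beneath it): 1/23 + 19/46 = 21/46; 21/46 + 25/46 = 1. Resulting codeword lengths (in the order the probabilities were given): (2, 2, 1). L_avg = sum(p_i * l_i) = 1/23*2 + 19/46*2 + 25/46*1 = 67/46 = 1.4565

1.4565 bits


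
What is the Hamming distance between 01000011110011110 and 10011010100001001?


Count differing positions: ^ ^ . ^ ^ . . ^ . ^ . . ^ . ^ ^ ^ = 10 differences

10


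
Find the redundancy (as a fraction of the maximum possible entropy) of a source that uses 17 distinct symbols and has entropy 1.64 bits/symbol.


H_max = log2(K) = log2(17) = 4.0875 bits/symbol. Redundancy = 1 - H/H_max = 1 - 1.64/4.0875 = 1 - 0.4012 = 0.5988

0.5988


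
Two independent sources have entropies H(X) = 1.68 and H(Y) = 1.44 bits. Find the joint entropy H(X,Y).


For independent variables, H(X,Y) = H(X) + H(Y) = 1.68 + 1.44 = 3.12

3.12 bits


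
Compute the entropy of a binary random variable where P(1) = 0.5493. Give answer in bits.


H = -p*log2(p) - (1-p)*log2(1-p). -0.5493*log2(0.5493) = 0.474779; -0.4507*log2(0.4507) = 0.518197. H = 0.474779 + 0.518197 = 0.993

0.993 bits


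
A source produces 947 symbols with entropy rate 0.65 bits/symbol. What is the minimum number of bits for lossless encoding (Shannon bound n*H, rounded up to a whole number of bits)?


Minimum bits >= n * H = 947 * 0.65 = 615.55, rounded up to a whole number of bits = 616

616 bits


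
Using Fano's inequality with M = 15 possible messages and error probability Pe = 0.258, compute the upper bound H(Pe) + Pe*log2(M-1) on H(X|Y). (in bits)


H(Pe) = -Pe*log2(Pe) - (1-Pe)*log2(1-Pe) = -0.258*log2(0.258) - 0.742*log2(0.742) = 0.504276 + 0.319438 = 0.8237. Pe*log2(M-1) = 0.258*log2(14) = 0.982298. Bound = H(Pe) + Pe*log2(M-1) = 0.504276 + 0.319438 + 0.982298 = 1.806

1.806 bits


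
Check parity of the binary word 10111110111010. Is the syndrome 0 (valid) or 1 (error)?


Syndrome = XOR of all bits = 1 XOR 0 XOR 1 XOR 1 XOR 1 XOR 1 XOR 1 XOR 0 XOR 1 XOR 1 XOR 1 XOR 0 XOR 1 XOR 0 = 0

0


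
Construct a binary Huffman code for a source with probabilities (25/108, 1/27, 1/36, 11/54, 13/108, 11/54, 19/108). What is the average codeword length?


Huffman construction (repeatedly merge the two least-probable nodes; each merge adds 1 bit to every symbol beneath it): 1/36 + 1/27 = 7/108; 7/108 + 13/108 = 5/27; 19/108 + 5/27 = 13/36; 11/54 + 11/54 = 11/27; 25/108 + 13/36 = 16/27; 11/27 + 16/27 = 1. Resulting codeword lengths (in the order the probabilities were given): (2, 5, 5, 2, 4, 2, 3). L_avg = sum(p_i * l_i) = 25/108*2 + 1/27*5 + 1/36*5 + 11/54*2 + 13/108*4 + 11/54*2 + 19/108*3 = 47/18 = 2.6111

2.6111 bits


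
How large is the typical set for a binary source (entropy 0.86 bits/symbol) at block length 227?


log2|A_typical| = nH = 227 * 0.86 = 195.22, so |A_typical| ~ 2^195.22 = 5.849e+58

5.849e+58


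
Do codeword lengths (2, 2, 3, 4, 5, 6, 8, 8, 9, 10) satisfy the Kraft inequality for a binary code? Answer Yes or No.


Kraft sum = sum(2^(-l_i)) = 0.7451, need <= 1. Result: satisfied (a binary prefix-free code with these lengths exists)

Yes


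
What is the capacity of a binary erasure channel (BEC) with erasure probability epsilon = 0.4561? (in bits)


C = 1 - epsilon = 1 - 0.4561 = 0.5439

0.5439 bits


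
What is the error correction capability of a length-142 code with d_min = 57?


Correction capability = floor((d-1)/2) = floor((57-1)/2) = 28

28 errors


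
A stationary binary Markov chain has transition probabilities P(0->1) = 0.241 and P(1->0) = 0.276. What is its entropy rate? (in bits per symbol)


Stationary distribution: pi_0 = p10/(p01+p10) = 0.5338, pi_1 = 0.4662. Entropy rate H' = pi_0*H(p01) + pi_1*H(p10) = 0.5338*0.7967 + 0.4662*0.8499 = 0.8215

0.8215 bits/symbol


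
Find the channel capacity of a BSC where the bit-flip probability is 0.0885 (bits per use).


H(p) = -p*log2(p) - (1-p)*log2(1-p) = -0.0885*log2(0.0885) - 0.9115*log2(0.9115) = 0.309589 + 0.121854 = 0.4314. C = 1 - H(p) = 1 - 0.4314 = 0.5686

0.5686 bits


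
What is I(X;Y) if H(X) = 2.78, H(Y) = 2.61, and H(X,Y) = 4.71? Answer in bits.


I(X;Y) = H(X) + H(Y) - H(X,Y) = 2.78 + 2.61 - 4.71 = 0.68

0.68 bits


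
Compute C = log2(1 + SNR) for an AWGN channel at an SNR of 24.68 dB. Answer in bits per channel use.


SNR_linear = 10^(24.68/10) = 293.765; C = log2(1 + SNR_linear) = log2(1 + 293.765) = 8.2034

8.2034 bits/channel use


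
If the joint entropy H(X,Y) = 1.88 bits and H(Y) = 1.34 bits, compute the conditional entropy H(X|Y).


H(X|Y) = H(X,Y) - H(Y) = 1.88 - 1.34 = 0.54

0.54 bits


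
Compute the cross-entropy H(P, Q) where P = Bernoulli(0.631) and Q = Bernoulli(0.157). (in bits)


H(P,Q) = -p*log2(q) - (1-p)*log2(1-q). -0.631*log2(0.157) = 1.685504; -0.369*log2(0.843) = 0.090920. H(P,Q) = 1.685504 + 0.090920 = 1.7764

1.7764 bits


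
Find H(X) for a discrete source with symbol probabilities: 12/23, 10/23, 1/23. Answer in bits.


H = -sum(p_i * log2(p_i)). Terms: -(12/23)*log2(12/23) = 0.489704; -(10/23)*log2(10/23) = 0.522450; -(1/23)*log2(1/23) = 0.196677. H = 0.489704 + 0.522450 + 0.196677 = 1.2088

1.2088 bits


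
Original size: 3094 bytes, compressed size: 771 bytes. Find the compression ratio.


Ratio = original / compressed = 3094 / 771 = 4.013

4.013


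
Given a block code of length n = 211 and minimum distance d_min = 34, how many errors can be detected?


Detection capability = d_min - 1 = 34 - 1 = 33

33 errors


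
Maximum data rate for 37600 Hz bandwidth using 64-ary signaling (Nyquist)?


Rate = 2 * B * log2(M) = 2 * 37600 * 6.0 = 451200.0

451200.0 bps


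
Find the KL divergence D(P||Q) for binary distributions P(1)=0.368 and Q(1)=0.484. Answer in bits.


KL = p*log2(p/q) + (1-p)*log2((1-p)/(1-q)) = 0.368*log2(0.368/0.484) + 0.632*log2(0.632/0.516) = 0.0394

0.0394 bits


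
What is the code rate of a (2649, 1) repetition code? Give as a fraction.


Rate = k/n = 1/2649

1/2649


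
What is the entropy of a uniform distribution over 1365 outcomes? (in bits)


H = log2(n) = log2(1365) = 10.4147

10.4147 bits


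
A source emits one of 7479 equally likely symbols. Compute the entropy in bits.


H = log2(n) = log2(7479) = 12.8686

12.8686 bits


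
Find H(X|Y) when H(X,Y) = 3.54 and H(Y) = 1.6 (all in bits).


H(X|Y) = H(X,Y) - H(Y) = 3.54 - 1.6 = 1.94

1.94 bits


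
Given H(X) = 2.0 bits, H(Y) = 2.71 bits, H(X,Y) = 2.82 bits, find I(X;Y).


I(X;Y) = H(X) + H(Y) - H(X,Y) = 2.0 + 2.71 - 2.82 = 1.89

1.89 bits


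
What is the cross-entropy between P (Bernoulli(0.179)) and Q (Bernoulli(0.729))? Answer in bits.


H(P,Q) = -p*log2(q) - (1-p)*log2(1-q). -0.179*log2(0.729) = 0.081626; -0.821*log2(0.271) = 1.546465. H(P,Q) = 0.081626 + 1.546465 = 1.6281

1.6281 bits


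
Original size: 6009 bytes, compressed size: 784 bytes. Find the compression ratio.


Ratio = original / compressed = 6009 / 784 = 7.6645

7.6645


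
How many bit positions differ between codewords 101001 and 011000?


Count differing positions: ^ ^ . . . ^ = 3 differences

3


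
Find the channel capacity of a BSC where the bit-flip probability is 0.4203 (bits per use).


H(p) = -p*log2(p) - (1-p)*log2(1-p) = -0.4203*log2(0.4203) - 0.5797*log2(0.5797) = 0.525589 + 0.456005 = 0.9816. C = 1 - H(p) = 1 - 0.9816 = 0.0184

0.0184 bits


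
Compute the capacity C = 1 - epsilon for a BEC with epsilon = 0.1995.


C = 1 - epsilon = 1 - 0.1995 = 0.8005

0.8005 bits


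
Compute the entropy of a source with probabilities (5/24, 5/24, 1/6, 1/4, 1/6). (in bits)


H = -sum(p_i * log2(p_i)). Terms: -(5/24)*log2(5/24) = 0.471466; -(5/24)*log2(5/24) = 0.471466; -(1/6)*log2(1/6) = 0.430827; -(1/4)*log2(1/4) = 0.500000; -(1/6)*log2(1/6) = 0.430827. H = 0.471466 + 0.471466 + 0.430827 + 0.500000 + 0.430827 = 2.3046

2.3046 bits


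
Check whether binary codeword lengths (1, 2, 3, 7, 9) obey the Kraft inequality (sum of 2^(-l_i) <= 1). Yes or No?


Kraft sum = sum(2^(-l_i)) = 0.8848, need <= 1. Result: satisfied (a binary prefix-free code with these lengths exists)

Yes


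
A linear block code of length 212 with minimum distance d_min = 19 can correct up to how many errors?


Correction capability = floor((d-1)/2) = floor((19-1)/2) = 9

9 errors


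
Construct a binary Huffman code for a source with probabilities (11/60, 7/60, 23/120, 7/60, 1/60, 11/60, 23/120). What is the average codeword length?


Huffman construction (repeatedly merge the two least-probable nodes; each merge adds 1 bit to every symbol beneath it): 1/60 + 7/60 = 2/15; 7/60 + 2/15 = 1/4; 11/60 + 11/60 = 11/30; 23/120 + 23/120 = 23/60; 1/4 + 11/30 = 37/60; 23/60 + 37/60 = 1. Resulting codeword lengths (in the order the probabilities were given): (3, 4, 2, 3, 4, 3, 2). L_avg = sum(p_i * l_i) = 11/60*3 + 7/60*4 + 23/120*2 + 7/60*3 + 1/60*4 + 11/60*3 + 23/120*2 = 11/4 = 2.75

2.75 bits


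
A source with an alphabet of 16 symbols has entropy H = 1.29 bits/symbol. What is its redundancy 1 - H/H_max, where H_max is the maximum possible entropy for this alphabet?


H_max = log2(K) = log2(16) = 4.0 bits/symbol. Redundancy = 1 - H/H_max = 1 - 1.29/4.0 = 1 - 0.3225 = 0.6775

0.6775


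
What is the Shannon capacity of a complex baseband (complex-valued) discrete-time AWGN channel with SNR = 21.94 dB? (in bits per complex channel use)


SNR_linear = 10^(21.94/10) = 156.3148; C = log2(1 + SNR_linear) = log2(1 + 156.3148) = 7.2975

7.2975 bits/channel use


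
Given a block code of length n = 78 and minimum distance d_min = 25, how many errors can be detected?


Detection capability = d_min - 1 = 25 - 1 = 24

24 errors


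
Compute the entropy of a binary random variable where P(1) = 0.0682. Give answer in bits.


H = -p*log2(p) - (1-p)*log2(1-p). -0.0682*log2(0.0682) = 0.264213; -0.9318*log2(0.9318) = 0.094958. H = 0.264213 + 0.094958 = 0.3592

0.3592 bits


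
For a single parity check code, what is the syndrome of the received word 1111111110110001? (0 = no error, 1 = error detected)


Syndrome = XOR of all bits = 1 XOR 1 XOR 1 XOR 1 XOR 1 XOR 1 XOR 1 XOR 1 XOR 1 XOR 0 XOR 1 XOR 1 XOR 0 XOR 0 XOR 0 XOR 1 = 0

0


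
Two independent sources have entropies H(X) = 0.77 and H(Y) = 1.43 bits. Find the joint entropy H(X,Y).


For independent variables, H(X,Y) = H(X) + H(Y) = 0.77 + 1.43 = 2.2

2.2 bits


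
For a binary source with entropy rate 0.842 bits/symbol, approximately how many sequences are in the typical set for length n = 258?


log2|A_typical| = nH = 258 * 0.842 = 217.236, so |A_typical| ~ 2^217.236 = 2.481e+65

2.481e+65


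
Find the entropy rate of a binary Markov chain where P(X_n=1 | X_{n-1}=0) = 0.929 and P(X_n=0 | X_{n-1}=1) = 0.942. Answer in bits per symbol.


Stationary distribution: pi_0 = p10/(p01+p10) = 0.5035, pi_1 = 0.4965. Entropy rate H' = pi_0*H(p01) + pi_1*H(p10) = 0.5035*0.3696 + 0.4965*0.3195 = 0.3447

0.3447 bits/symbol


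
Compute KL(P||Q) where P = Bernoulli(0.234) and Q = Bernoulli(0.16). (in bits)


KL = p*log2(p/q) + (1-p)*log2((1-p)/(1-q)) = 0.234*log2(0.234/0.16) + 0.766*log2(0.766/0.84) = 0.0264

0.0264 bits


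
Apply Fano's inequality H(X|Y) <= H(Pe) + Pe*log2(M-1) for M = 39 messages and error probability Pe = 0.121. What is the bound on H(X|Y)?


H(Pe) = -Pe*log2(Pe) - (1-Pe)*log2(1-Pe) = -0.121*log2(0.121) - 0.879*log2(0.879) = 0.368677 + 0.163551 = 0.5322. Pe*log2(M-1) = 0.121*log2(38) = 0.634999. Bound = H(Pe) + Pe*log2(M-1) = 0.368677 + 0.163551 + 0.634999 = 1.1672

1.1672 bits


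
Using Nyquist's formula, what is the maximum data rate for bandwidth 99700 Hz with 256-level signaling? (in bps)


Rate = 2 * B * log2(M) = 2 * 99700 * 8.0 = 1595200.0

1595200.0 bps


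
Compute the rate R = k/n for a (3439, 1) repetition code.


Rate = k/n = 1/3439

1/3439


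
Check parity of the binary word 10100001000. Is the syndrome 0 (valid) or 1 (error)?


Syndrome = XOR of all bits = 1 XOR 0 XOR 1 XOR 0 XOR 0 XOR 0 XOR 0 XOR 1 XOR 0 XOR 0 XOR 0 = 1

1


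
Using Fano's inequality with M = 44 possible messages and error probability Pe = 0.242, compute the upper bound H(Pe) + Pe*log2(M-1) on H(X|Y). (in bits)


H(Pe) = -Pe*log2(Pe) - (1-Pe)*log2(1-Pe) = -0.242*log2(0.242) - 0.758*log2(0.758) = 0.495355 + 0.302996 = 0.7984. Pe*log2(M-1) = 0.242*log2(43) = 1.313156. Bound = H(Pe) + Pe*log2(M-1) = 0.495355 + 0.302996 + 1.313156 = 2.1115

2.1115 bits


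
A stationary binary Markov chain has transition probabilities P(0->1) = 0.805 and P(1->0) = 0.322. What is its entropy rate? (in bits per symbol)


Stationary distribution: pi_0 = p10/(p01+p10) = 0.2857, pi_1 = 0.7143. Entropy rate H' = pi_0*H(p01) + pi_1*H(p10) = 0.2857*0.7118 + 0.7143*0.9065 = 0.8509

0.8509 bits/symbol


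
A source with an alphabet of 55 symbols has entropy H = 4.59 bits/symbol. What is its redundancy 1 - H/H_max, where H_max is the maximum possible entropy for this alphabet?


H_max = log2(K) = log2(55) = 5.7814 bits/symbol. Redundancy = 1 - H/H_max = 1 - 4.59/5.7814 = 1 - 0.7939 = 0.2061

0.2061


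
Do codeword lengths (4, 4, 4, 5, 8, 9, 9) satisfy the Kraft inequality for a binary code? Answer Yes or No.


Kraft sum = sum(2^(-l_i)) = 0.2266, need <= 1. Result: satisfied (a binary prefix-free code with these lengths exists)

Yes


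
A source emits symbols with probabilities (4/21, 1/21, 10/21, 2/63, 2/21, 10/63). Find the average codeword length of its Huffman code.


Huffman construction (repeatedly merge the two least-probable nodes; each merge adds 1 bit to every symbol beneath it): 2/63 + 1/21 = 5/63; 5/63 + 2/21 = 11/63; 10/63 + 11/63 = 1/3; 4/21 + 1/3 = 11/21; 10/21 + 11/21 = 1. Resulting codeword lengths (in the order the probabilities were given): (2, 5, 1, 5, 4, 3). L_avg = sum(p_i * l_i) = 4/21*2 + 1/21*5 + 10/21*1 + 2/63*5 + 2/21*4 + 10/63*3 = 19/9 = 2.1111

2.1111 bits


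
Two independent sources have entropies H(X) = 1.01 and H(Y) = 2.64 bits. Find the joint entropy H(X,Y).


For independent variables, H(X,Y) = H(X) + H(Y) = 1.01 + 2.64 = 3.65

3.65 bits


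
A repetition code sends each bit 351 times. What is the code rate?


Rate = k/n = 1/351

1/351


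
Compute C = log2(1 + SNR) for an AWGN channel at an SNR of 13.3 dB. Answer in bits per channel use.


SNR_linear = 10^(13.3/10) = 21.3796; C = log2(1 + SNR_linear) = log2(1 + 21.3796) = 4.4841

4.4841 bits/channel use


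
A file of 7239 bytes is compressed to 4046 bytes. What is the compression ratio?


Ratio = original / compressed = 7239 / 4046 = 1.7892

1.7892


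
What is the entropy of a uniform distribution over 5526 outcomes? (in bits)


H = log2(n) = log2(5526) = 12.432

12.432 bits


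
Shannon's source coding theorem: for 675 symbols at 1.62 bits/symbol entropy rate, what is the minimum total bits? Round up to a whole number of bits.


Minimum bits >= n * H = 675 * 1.62 = 1093.5, rounded up to a whole number of bits = 1094

1094 bits


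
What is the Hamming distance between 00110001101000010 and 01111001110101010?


Count differing positions: . ^ . . ^ . . . . ^ ^ ^ . ^ . . . = 6 differences

6


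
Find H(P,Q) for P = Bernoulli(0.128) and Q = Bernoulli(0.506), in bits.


H(P,Q) = -p*log2(q) - (1-p)*log2(1-q). -0.128*log2(0.506) = 0.125797; -0.872*log2(0.494) = 0.887188. H(P,Q) = 0.125797 + 0.887188 = 1.013

1.013 bits


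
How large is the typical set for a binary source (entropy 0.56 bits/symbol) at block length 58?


log2|A_typical| = nH = 58 * 0.56 = 32.48, so |A_typical| ~ 2^32.48 = 5.990e+09

5.990e+09


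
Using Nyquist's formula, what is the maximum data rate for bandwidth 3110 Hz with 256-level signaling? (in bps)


Rate = 2 * B * log2(M) = 2 * 3110 * 8.0 = 49760.0

49760.0 bps


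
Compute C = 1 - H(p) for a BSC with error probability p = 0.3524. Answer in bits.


H(p) = -p*log2(p) - (1-p)*log2(1-p) = -0.3524*log2(0.3524) - 0.6476*log2(0.6476) = 0.530261 + 0.405932 = 0.9362. C = 1 - H(p) = 1 - 0.9362 = 0.0638

0.0638 bits


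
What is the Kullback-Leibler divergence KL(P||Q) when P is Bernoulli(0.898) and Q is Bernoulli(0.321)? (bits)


KL = p*log2(p/q) + (1-p)*log2((1-p)/(1-q)) = 0.898*log2(0.898/0.321) + 0.102*log2(0.102/0.679) = 1.0538

1.0538 bits


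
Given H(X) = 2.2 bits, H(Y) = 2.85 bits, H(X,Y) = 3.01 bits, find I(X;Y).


I(X;Y) = H(X) + H(Y) - H(X,Y) = 2.2 + 2.85 - 3.01 = 2.04

2.04 bits


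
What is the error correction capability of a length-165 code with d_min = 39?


Correction capability = floor((d-1)/2) = floor((39-1)/2) = 19

19 errors


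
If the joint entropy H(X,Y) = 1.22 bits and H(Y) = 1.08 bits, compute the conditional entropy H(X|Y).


H(X|Y) = H(X,Y) - H(Y) = 1.22 - 1.08 = 0.14

0.14 bits


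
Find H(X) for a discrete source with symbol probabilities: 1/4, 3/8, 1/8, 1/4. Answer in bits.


H = -sum(p_i * log2(p_i)). Terms: -(1/4)*log2(1/4) = 0.500000; -(3/8)*log2(3/8) = 0.530639; -(1/8)*log2(1/8) = 0.375000; -(1/4)*log2(1/4) = 0.500000. H = 0.500000 + 0.530639 + 0.375000 + 0.500000 = 1.9056

1.9056 bits


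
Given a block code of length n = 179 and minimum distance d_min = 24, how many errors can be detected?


Detection capability = d_min - 1 = 24 - 1 = 23

23 errors


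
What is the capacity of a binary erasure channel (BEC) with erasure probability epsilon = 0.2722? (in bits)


C = 1 - epsilon = 1 - 0.2722 = 0.7278

0.7278 bits


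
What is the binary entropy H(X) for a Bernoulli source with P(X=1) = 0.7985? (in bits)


H = -p*log2(p) - (1-p)*log2(1-p). -0.7985*log2(0.7985) = 0.259222; -0.2015*log2(0.2015) = 0.465696. H = 0.259222 + 0.465696 = 0.7249

0.7249 bits


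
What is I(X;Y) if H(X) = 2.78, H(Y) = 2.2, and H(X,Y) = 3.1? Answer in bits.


I(X;Y) = H(X) + H(Y) - H(X,Y) = 2.78 + 2.2 - 3.1 = 1.88

1.88 bits


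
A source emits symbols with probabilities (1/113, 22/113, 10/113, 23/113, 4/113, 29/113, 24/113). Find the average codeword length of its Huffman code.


Huffman construction (repeatedly merge the two least-probable nodes; each merge adds 1 bit to every symbol beneath it): 1/113 + 4/113 = 5/113; 5/113 + 10/113 = 15/113; 15/113 + 22/113 = 37/113; 23/113 + 24/113 = 47/113; 29/113 + 37/113 = 66/113; 47/113 + 66/113 = 1. Resulting codeword lengths (in the order the probabilities were given): (5, 3, 4, 2, 5, 2, 2). L_avg = sum(p_i * l_i) = 1/113*5 + 22/113*3 + 10/113*4 + 23/113*2 + 4/113*5 + 29/113*2 + 24/113*2 = 283/113 = 2.5044

2.5044 bits


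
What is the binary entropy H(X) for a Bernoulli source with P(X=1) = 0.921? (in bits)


H = -p*log2(p) - (1-p)*log2(1-p). -0.921*log2(0.921) = 0.109348; -0.079*log2(0.079) = 0.289298. H = 0.109348 + 0.289298 = 0.3986

0.3986 bits


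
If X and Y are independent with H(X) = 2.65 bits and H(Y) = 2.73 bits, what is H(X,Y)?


For independent variables, H(X,Y) = H(X) + H(Y) = 2.65 + 2.73 = 5.38

5.38 bits


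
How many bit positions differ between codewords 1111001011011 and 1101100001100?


Count differing positions: . . ^ . ^ . ^ . ^ . ^ ^ ^ = 7 differences

7


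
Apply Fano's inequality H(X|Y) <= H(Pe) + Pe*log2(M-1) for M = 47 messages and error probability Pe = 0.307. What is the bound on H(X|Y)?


H(Pe) = -Pe*log2(Pe) - (1-Pe)*log2(1-Pe) = -0.307*log2(0.307) - 0.693*log2(0.693) = 0.523033 + 0.366647 = 0.8897. Pe*log2(M-1) = 0.307*log2(46) = 1.695734. Bound = H(Pe) + Pe*log2(M-1) = 0.523033 + 0.366647 + 1.695734 = 2.5854

2.5854 bits


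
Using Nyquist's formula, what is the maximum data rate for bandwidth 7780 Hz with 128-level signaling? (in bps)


Rate = 2 * B * log2(M) = 2 * 7780 * 7.0 = 108920.0

108920.0 bps


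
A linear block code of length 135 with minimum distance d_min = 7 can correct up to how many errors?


Correction capability = floor((d-1)/2) = floor((7-1)/2) = 3

3 errors


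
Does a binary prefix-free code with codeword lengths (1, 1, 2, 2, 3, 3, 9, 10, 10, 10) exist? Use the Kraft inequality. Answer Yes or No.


Kraft sum = sum(2^(-l_i)) = 1.7549, need <= 1. Result: violated (a binary prefix-free code with these lengths cannot exist)

No


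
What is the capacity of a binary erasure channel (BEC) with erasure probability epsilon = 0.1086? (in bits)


C = 1 - epsilon = 1 - 0.1086 = 0.8914

0.8914 bits


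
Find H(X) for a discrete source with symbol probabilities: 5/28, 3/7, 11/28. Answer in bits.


H = -sum(p_i * log2(p_i)). Terms: -(5/28)*log2(5/28) = 0.443826; -(3/7)*log2(3/7) = 0.523882; -(11/28)*log2(11/28) = 0.529541. H = 0.443826 + 0.523882 + 0.529541 = 1.4972

1.4972 bits


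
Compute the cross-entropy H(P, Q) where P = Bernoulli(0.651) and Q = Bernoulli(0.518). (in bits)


H(P,Q) = -p*log2(q) - (1-p)*log2(1-q). -0.651*log2(0.518) = 0.617783; -0.349*log2(0.482) = 0.367460. H(P,Q) = 0.617783 + 0.367460 = 0.9852

0.9852 bits


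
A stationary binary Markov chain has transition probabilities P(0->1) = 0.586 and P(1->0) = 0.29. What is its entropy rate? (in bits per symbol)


Stationary distribution: pi_0 = p10/(p01+p10) = 0.3311, pi_1 = 0.6689. Entropy rate H' = pi_0*H(p01) + pi_1*H(p10) = 0.3311*0.9786 + 0.6689*0.8687 = 0.9051

0.9051 bits/symbol


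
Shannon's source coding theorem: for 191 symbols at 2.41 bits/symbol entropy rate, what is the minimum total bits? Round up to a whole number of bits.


Minimum bits >= n * H = 191 * 2.41 = 460.31, rounded up to a whole number of bits = 461

461 bits


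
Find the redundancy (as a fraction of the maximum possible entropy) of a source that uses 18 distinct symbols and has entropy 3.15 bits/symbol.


H_max = log2(K) = log2(18) = 4.1699 bits/symbol. Redundancy = 1 - H/H_max = 1 - 3.15/4.1699 = 1 - 0.7554 = 0.2446

0.2446


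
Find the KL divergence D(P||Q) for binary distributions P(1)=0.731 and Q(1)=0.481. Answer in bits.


KL = p*log2(p/q) + (1-p)*log2((1-p)/(1-q)) = 0.731*log2(0.731/0.481) + 0.269*log2(0.269/0.519) = 0.1864

0.1864 bits


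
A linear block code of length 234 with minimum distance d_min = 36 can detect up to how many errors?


Detection capability = d_min - 1 = 36 - 1 = 35

35 errors


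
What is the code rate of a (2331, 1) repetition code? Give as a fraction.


Rate = k/n = 1/2331

1/2331


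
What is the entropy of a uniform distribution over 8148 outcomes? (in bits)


H = log2(n) = log2(8148) = 12.9922

12.9922 bits


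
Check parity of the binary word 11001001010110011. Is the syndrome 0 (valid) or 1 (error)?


Syndrome = XOR of all bits = 1 XOR 1 XOR 0 XOR 0 XOR 1 XOR 0 XOR 0 XOR 1 XOR 0 XOR 1 XOR 0 XOR 1 XOR 1 XOR 0 XOR 0 XOR 1 XOR 1 = 1

1


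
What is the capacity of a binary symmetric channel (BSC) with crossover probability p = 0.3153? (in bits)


H(p) = -p*log2(p) - (1-p)*log2(1-p) = -0.3153*log2(0.3153) - 0.6847*log2(0.6847) = 0.525038 + 0.374158 = 0.8992. C = 1 - H(p) = 1 - 0.8992 = 0.1008

0.1008 bits


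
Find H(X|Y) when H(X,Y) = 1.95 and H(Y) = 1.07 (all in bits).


H(X|Y) = H(X,Y) - H(Y) = 1.95 - 1.07 = 0.88

0.88 bits


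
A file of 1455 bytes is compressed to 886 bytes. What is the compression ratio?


Ratio = original / compressed = 1455 / 886 = 1.6422

1.6422


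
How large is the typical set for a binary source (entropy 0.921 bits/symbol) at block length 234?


log2|A_typical| = nH = 234 * 0.921 = 215.514, so |A_typical| ~ 2^215.514 = 7.519e+64

7.519e+64


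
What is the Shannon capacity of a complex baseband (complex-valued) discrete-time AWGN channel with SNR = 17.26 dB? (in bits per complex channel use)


SNR_linear = 10^(17.26/10) = 53.2108; C = log2(1 + SNR_linear) = log2(1 + 53.2108) = 5.7605

5.7605 bits/channel use


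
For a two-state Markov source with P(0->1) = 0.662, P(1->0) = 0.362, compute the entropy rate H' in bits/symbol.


Stationary distribution: pi_0 = p10/(p01+p10) = 0.3535, pi_1 = 0.6465. Entropy rate H' = pi_0*H(p01) + pi_1*H(p10) = 0.3535*0.9229 + 0.6465*0.9443 = 0.9368

0.9368 bits/symbol


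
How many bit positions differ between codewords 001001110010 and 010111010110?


Count differing positions: . ^ ^ ^ ^ . ^ . . ^ . . = 6 differences

6


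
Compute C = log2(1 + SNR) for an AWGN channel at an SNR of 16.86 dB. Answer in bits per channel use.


SNR_linear = 10^(16.86/10) = 48.5289; C = log2(1 + SNR_linear) = log2(1 + 48.5289) = 5.6302

5.6302 bits/channel use


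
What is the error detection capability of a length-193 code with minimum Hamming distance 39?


Detection capability = d_min - 1 = 39 - 1 = 38

38 errors


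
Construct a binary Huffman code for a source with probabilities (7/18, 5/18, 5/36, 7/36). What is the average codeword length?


Huffman construction (repeatedly merge the two least-probable nodes; each merge adds 1 bit to every symbol beneath it): 5/36 + 7/36 = 1/3; 5/18 + 1/3 = 11/18; 7/18 + 11/18 = 1. Resulting codeword lengths (in the order the probabilities were given): (1, 2, 3, 3). L_avg = sum(p_i * l_i) = 7/18*1 + 5/18*2 + 5/36*3 + 7/36*3 = 35/18 = 1.9444

1.9444 bits


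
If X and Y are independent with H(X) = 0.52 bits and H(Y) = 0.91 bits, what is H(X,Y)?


For independent variables, H(X,Y) = H(X) + H(Y) = 0.52 + 0.91 = 1.43

1.43 bits


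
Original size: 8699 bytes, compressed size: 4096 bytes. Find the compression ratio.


Ratio = original / compressed = 8699 / 4096 = 2.1238

2.1238


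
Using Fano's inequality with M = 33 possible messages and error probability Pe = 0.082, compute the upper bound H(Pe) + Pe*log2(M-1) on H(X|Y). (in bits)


H(Pe) = -Pe*log2(Pe) - (1-Pe)*log2(1-Pe) = -0.082*log2(0.082) - 0.918*log2(0.918) = 0.295875 + 0.113312 = 0.4092. Pe*log2(M-1) = 0.082*log2(32) = 0.410000. Bound = H(Pe) + Pe*log2(M-1) = 0.295875 + 0.113312 + 0.410000 = 0.8192

0.8192 bits


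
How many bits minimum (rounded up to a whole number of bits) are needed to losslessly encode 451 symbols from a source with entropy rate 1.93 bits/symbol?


Minimum bits >= n * H = 451 * 1.93 = 870.43, rounded up to a whole number of bits = 871

871 bits


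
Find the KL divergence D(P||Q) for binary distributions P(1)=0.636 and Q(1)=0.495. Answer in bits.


KL = p*log2(p/q) + (1-p)*log2((1-p)/(1-q)) = 0.636*log2(0.636/0.495) + 0.364*log2(0.364/0.505) = 0.058

0.058 bits
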